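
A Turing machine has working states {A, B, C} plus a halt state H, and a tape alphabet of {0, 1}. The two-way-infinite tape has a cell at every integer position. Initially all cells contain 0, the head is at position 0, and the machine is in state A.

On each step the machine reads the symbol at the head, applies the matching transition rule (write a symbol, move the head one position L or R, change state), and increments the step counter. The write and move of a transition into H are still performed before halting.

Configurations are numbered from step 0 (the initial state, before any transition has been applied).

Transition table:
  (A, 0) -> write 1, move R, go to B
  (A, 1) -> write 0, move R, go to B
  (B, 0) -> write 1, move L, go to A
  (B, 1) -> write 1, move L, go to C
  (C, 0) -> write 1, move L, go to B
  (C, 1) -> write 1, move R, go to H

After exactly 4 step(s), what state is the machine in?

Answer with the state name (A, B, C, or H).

Step 1: in state A at pos 0, read 0 -> (A,0)->write 1,move R,goto B. Now: state=B, head=1, tape[-1..2]=0100 (head:   ^)
Step 2: in state B at pos 1, read 0 -> (B,0)->write 1,move L,goto A. Now: state=A, head=0, tape[-1..2]=0110 (head:  ^)
Step 3: in state A at pos 0, read 1 -> (A,1)->write 0,move R,goto B. Now: state=B, head=1, tape[-1..2]=0010 (head:   ^)
Step 4: in state B at pos 1, read 1 -> (B,1)->write 1,move L,goto C. Now: state=C, head=0, tape[-1..2]=0010 (head:  ^)

Answer: C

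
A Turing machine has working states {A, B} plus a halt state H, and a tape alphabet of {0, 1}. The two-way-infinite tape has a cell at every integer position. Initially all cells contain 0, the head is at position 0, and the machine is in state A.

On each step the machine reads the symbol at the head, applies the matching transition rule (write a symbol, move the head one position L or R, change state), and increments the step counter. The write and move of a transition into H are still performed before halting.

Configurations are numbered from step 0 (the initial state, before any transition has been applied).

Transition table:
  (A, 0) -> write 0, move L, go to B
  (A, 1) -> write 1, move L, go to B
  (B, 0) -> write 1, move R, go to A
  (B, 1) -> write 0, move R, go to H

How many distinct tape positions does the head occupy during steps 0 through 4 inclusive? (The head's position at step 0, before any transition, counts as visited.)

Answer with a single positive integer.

Answer: 2

Derivation:
Step 1: in state A at pos 0, read 0 -> (A,0)->write 0,move L,goto B. Now: state=B, head=-1, tape[-2..1]=0000 (head:  ^)
Step 2: in state B at pos -1, read 0 -> (B,0)->write 1,move R,goto A. Now: state=A, head=0, tape[-2..1]=0100 (head:   ^)
Step 3: in state A at pos 0, read 0 -> (A,0)->write 0,move L,goto B. Now: state=B, head=-1, tape[-2..1]=0100 (head:  ^)
Step 4: in state B at pos -1, read 1 -> (B,1)->write 0,move R,goto H. Now: state=H, head=0, tape[-2..1]=0000 (head:   ^)
Head positions at steps 0..4: starting at 0, distinct positions visited = {-1, 0} -> 2 position(s)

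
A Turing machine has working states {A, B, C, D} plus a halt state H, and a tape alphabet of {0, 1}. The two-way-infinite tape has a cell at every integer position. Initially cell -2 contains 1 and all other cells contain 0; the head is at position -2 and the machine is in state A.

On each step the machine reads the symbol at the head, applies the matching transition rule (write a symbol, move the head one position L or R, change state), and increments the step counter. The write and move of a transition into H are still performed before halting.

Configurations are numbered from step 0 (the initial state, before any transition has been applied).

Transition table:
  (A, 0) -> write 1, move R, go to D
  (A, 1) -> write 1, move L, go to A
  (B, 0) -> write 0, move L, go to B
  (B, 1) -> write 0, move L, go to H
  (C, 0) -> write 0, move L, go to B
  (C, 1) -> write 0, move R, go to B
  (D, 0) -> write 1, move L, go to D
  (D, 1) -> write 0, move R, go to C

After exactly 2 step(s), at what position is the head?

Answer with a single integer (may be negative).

Step 1: in state A at pos -2, read 1 -> (A,1)->write 1,move L,goto A. Now: state=A, head=-3, tape[-4..-1]=0010 (head:  ^)
Step 2: in state A at pos -3, read 0 -> (A,0)->write 1,move R,goto D. Now: state=D, head=-2, tape[-4..-1]=0110 (head:   ^)

Answer: -2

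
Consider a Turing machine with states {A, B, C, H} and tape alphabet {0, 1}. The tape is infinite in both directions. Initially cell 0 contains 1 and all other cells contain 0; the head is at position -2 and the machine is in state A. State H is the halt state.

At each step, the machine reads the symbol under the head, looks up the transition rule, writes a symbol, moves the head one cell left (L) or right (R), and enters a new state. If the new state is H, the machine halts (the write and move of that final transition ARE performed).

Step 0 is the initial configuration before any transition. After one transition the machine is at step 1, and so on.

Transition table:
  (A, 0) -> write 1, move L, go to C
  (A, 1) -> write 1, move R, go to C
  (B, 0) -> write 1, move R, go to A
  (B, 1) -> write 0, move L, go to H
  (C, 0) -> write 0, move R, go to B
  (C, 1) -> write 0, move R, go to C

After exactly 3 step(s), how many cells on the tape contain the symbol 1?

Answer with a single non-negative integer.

Answer: 1

Derivation:
Step 1: in state A at pos -2, read 0 -> (A,0)->write 1,move L,goto C. Now: state=C, head=-3, tape[-4..1]=001010 (head:  ^)
Step 2: in state C at pos -3, read 0 -> (C,0)->write 0,move R,goto B. Now: state=B, head=-2, tape[-4..1]=001010 (head:   ^)
Step 3: in state B at pos -2, read 1 -> (B,1)->write 0,move L,goto H. Now: state=H, head=-3, tape[-4..1]=000010 (head:  ^)
Cells containing 1 after step 3: {0} -> 1 cell(s)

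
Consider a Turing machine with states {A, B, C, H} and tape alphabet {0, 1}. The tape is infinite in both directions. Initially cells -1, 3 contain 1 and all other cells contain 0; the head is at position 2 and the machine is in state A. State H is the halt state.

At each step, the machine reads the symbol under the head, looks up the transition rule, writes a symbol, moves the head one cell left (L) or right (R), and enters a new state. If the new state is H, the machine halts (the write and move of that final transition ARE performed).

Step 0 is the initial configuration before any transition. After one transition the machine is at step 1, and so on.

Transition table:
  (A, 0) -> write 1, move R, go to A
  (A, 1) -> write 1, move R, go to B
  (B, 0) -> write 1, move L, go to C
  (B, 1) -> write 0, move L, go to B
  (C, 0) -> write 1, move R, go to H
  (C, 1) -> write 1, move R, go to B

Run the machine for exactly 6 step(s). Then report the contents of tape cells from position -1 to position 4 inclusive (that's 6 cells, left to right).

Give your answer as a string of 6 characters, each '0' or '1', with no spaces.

Answer: 100100

Derivation:
Step 1: in state A at pos 2, read 0 -> (A,0)->write 1,move R,goto A. Now: state=A, head=3, tape[-2..4]=0100110 (head:      ^)
Step 2: in state A at pos 3, read 1 -> (A,1)->write 1,move R,goto B. Now: state=B, head=4, tape[-2..5]=01001100 (head:       ^)
Step 3: in state B at pos 4, read 0 -> (B,0)->write 1,move L,goto C. Now: state=C, head=3, tape[-2..5]=01001110 (head:      ^)
Step 4: in state C at pos 3, read 1 -> (C,1)->write 1,move R,goto B. Now: state=B, head=4, tape[-2..5]=01001110 (head:       ^)
Step 5: in state B at pos 4, read 1 -> (B,1)->write 0,move L,goto B. Now: state=B, head=3, tape[-2..5]=01001100 (head:      ^)
Step 6: in state B at pos 3, read 1 -> (B,1)->write 0,move L,goto B. Now: state=B, head=2, tape[-2..5]=01001000 (head:     ^)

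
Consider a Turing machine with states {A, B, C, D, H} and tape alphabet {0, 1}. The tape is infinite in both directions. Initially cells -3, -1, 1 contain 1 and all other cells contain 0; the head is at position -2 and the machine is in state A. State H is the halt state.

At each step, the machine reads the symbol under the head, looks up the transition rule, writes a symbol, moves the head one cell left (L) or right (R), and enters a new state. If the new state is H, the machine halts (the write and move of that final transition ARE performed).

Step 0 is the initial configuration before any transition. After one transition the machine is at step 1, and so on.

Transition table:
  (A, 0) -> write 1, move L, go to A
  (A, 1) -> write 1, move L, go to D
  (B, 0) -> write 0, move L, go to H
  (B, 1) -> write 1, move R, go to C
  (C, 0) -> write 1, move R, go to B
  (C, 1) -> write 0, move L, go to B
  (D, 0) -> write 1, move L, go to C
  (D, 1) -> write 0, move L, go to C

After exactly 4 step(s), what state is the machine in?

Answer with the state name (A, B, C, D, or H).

Step 1: in state A at pos -2, read 0 -> (A,0)->write 1,move L,goto A. Now: state=A, head=-3, tape[-4..2]=0111010 (head:  ^)
Step 2: in state A at pos -3, read 1 -> (A,1)->write 1,move L,goto D. Now: state=D, head=-4, tape[-5..2]=00111010 (head:  ^)
Step 3: in state D at pos -4, read 0 -> (D,0)->write 1,move L,goto C. Now: state=C, head=-5, tape[-6..2]=001111010 (head:  ^)
Step 4: in state C at pos -5, read 0 -> (C,0)->write 1,move R,goto B. Now: state=B, head=-4, tape[-6..2]=011111010 (head:   ^)

Answer: B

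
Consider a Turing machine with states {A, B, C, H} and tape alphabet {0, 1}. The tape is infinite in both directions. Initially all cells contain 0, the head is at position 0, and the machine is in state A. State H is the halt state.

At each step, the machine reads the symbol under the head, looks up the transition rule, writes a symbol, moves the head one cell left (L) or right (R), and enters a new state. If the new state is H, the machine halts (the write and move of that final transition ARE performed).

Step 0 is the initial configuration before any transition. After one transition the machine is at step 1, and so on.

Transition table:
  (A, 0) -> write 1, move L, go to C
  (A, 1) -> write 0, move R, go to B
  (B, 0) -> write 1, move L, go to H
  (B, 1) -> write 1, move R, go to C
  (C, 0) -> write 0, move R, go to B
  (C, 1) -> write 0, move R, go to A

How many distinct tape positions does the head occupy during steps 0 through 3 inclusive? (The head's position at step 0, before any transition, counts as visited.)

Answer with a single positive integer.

Answer: 3

Derivation:
Step 1: in state A at pos 0, read 0 -> (A,0)->write 1,move L,goto C. Now: state=C, head=-1, tape[-2..1]=0010 (head:  ^)
Step 2: in state C at pos -1, read 0 -> (C,0)->write 0,move R,goto B. Now: state=B, head=0, tape[-2..1]=0010 (head:   ^)
Step 3: in state B at pos 0, read 1 -> (B,1)->write 1,move R,goto C. Now: state=C, head=1, tape[-2..2]=00100 (head:    ^)
Head positions at steps 0..3: starting at 0, distinct positions visited = {-1, 0, 1} -> 3 position(s)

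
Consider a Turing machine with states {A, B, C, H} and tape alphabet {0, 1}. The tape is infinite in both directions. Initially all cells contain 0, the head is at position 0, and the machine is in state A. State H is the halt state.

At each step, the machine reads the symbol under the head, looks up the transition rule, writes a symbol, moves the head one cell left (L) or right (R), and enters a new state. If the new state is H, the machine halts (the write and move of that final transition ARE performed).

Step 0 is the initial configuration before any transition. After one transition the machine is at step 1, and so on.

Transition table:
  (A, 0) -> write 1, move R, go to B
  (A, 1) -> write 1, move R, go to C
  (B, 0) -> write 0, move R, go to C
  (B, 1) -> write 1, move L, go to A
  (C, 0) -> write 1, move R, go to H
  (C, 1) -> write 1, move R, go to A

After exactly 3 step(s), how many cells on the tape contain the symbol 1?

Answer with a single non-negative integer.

Step 1: in state A at pos 0, read 0 -> (A,0)->write 1,move R,goto B. Now: state=B, head=1, tape[-1..2]=0100 (head:   ^)
Step 2: in state B at pos 1, read 0 -> (B,0)->write 0,move R,goto C. Now: state=C, head=2, tape[-1..3]=01000 (head:    ^)
Step 3: in state C at pos 2, read 0 -> (C,0)->write 1,move R,goto H. Now: state=H, head=3, tape[-1..4]=010100 (head:     ^)
Cells containing 1 after step 3: {0, 2} -> 2 cell(s)

Answer: 2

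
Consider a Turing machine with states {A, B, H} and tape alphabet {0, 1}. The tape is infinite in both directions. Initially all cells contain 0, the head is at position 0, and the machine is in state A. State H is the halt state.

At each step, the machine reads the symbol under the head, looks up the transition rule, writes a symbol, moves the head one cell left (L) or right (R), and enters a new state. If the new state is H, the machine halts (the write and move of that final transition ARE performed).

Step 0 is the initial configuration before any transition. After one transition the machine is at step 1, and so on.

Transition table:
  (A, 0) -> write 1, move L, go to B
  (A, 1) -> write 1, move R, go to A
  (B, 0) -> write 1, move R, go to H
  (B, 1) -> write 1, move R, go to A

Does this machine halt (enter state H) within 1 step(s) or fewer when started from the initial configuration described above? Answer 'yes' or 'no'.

Answer: no

Derivation:
Step 1: in state A at pos 0, read 0 -> (A,0)->write 1,move L,goto B. Now: state=B, head=-1, tape[-2..1]=0010 (head:  ^)
After 1 step(s): state = B (not H) -> not halted within 1 -> no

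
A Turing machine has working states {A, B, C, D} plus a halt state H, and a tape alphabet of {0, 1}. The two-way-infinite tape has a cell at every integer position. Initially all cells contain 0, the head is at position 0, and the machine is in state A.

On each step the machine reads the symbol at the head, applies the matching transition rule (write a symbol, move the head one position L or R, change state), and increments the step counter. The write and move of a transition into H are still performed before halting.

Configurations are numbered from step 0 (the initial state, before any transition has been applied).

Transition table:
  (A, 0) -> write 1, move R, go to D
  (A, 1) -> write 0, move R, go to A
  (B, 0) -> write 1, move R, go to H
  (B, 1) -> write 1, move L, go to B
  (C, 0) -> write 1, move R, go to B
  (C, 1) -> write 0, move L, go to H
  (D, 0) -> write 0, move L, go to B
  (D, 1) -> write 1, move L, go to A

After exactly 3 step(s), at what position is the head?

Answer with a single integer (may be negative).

Answer: -1

Derivation:
Step 1: in state A at pos 0, read 0 -> (A,0)->write 1,move R,goto D. Now: state=D, head=1, tape[-1..2]=0100 (head:   ^)
Step 2: in state D at pos 1, read 0 -> (D,0)->write 0,move L,goto B. Now: state=B, head=0, tape[-1..2]=0100 (head:  ^)
Step 3: in state B at pos 0, read 1 -> (B,1)->write 1,move L,goto B. Now: state=B, head=-1, tape[-2..2]=00100 (head:  ^)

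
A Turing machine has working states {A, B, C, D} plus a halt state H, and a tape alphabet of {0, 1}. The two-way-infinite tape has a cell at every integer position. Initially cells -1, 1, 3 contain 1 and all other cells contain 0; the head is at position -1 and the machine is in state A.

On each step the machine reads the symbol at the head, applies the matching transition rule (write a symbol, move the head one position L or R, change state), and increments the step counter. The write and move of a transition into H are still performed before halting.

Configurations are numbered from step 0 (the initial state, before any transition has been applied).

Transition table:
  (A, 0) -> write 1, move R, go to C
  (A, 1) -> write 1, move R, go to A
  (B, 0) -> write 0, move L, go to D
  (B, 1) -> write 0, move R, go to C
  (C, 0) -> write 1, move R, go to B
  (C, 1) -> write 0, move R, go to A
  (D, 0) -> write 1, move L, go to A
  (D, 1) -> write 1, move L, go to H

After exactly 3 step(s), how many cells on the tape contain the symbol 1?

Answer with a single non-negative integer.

Answer: 3

Derivation:
Step 1: in state A at pos -1, read 1 -> (A,1)->write 1,move R,goto A. Now: state=A, head=0, tape[-2..4]=0101010 (head:   ^)
Step 2: in state A at pos 0, read 0 -> (A,0)->write 1,move R,goto C. Now: state=C, head=1, tape[-2..4]=0111010 (head:    ^)
Step 3: in state C at pos 1, read 1 -> (C,1)->write 0,move R,goto A. Now: state=A, head=2, tape[-2..4]=0110010 (head:     ^)
Cells containing 1 after step 3: {-1, 0, 3} -> 3 cell(s)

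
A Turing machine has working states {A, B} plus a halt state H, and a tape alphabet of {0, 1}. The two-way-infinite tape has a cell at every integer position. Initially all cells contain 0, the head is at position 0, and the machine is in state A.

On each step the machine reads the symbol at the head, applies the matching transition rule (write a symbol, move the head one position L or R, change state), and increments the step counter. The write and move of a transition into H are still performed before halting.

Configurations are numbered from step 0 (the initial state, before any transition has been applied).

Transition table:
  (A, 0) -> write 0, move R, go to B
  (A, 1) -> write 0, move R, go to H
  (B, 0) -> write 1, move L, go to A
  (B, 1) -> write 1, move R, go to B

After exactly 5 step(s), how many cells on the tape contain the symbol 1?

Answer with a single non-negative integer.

Step 1: in state A at pos 0, read 0 -> (A,0)->write 0,move R,goto B. Now: state=B, head=1, tape[-1..2]=0000 (head:   ^)
Step 2: in state B at pos 1, read 0 -> (B,0)->write 1,move L,goto A. Now: state=A, head=0, tape[-1..2]=0010 (head:  ^)
Step 3: in state A at pos 0, read 0 -> (A,0)->write 0,move R,goto B. Now: state=B, head=1, tape[-1..2]=0010 (head:   ^)
Step 4: in state B at pos 1, read 1 -> (B,1)->write 1,move R,goto B. Now: state=B, head=2, tape[-1..3]=00100 (head:    ^)
Step 5: in state B at pos 2, read 0 -> (B,0)->write 1,move L,goto A. Now: state=A, head=1, tape[-1..3]=00110 (head:   ^)
Cells containing 1 after step 5: {1, 2} -> 2 cell(s)

Answer: 2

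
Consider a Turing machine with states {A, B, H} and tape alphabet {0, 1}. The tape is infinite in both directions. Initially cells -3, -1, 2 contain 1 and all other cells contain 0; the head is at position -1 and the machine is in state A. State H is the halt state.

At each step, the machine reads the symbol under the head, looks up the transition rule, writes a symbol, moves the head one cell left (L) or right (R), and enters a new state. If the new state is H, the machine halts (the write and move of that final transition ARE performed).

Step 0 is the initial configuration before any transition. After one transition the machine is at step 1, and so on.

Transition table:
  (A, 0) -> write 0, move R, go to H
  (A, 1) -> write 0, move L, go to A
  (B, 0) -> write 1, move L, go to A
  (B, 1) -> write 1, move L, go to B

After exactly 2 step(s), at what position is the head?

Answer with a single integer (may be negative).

Answer: -1

Derivation:
Step 1: in state A at pos -1, read 1 -> (A,1)->write 0,move L,goto A. Now: state=A, head=-2, tape[-4..3]=01000010 (head:   ^)
Step 2: in state A at pos -2, read 0 -> (A,0)->write 0,move R,goto H. Now: state=H, head=-1, tape[-4..3]=01000010 (head:    ^)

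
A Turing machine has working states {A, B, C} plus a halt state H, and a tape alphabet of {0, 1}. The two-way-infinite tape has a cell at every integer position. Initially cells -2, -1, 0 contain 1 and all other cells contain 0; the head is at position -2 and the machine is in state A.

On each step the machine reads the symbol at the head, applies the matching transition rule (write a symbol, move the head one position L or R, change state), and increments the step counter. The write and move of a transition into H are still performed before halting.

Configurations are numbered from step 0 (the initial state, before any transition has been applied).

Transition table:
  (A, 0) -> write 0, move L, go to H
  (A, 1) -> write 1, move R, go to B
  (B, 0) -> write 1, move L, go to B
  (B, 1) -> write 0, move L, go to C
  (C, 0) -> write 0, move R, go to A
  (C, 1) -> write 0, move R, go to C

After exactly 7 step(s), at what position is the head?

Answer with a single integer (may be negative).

Step 1: in state A at pos -2, read 1 -> (A,1)->write 1,move R,goto B. Now: state=B, head=-1, tape[-3..1]=01110 (head:   ^)
Step 2: in state B at pos -1, read 1 -> (B,1)->write 0,move L,goto C. Now: state=C, head=-2, tape[-3..1]=01010 (head:  ^)
Step 3: in state C at pos -2, read 1 -> (C,1)->write 0,move R,goto C. Now: state=C, head=-1, tape[-3..1]=00010 (head:   ^)
Step 4: in state C at pos -1, read 0 -> (C,0)->write 0,move R,goto A. Now: state=A, head=0, tape[-3..1]=00010 (head:    ^)
Step 5: in state A at pos 0, read 1 -> (A,1)->write 1,move R,goto B. Now: state=B, head=1, tape[-3..2]=000100 (head:     ^)
Step 6: in state B at pos 1, read 0 -> (B,0)->write 1,move L,goto B. Now: state=B, head=0, tape[-3..2]=000110 (head:    ^)
Step 7: in state B at pos 0, read 1 -> (B,1)->write 0,move L,goto C. Now: state=C, head=-1, tape[-3..2]=000010 (head:   ^)

Answer: -1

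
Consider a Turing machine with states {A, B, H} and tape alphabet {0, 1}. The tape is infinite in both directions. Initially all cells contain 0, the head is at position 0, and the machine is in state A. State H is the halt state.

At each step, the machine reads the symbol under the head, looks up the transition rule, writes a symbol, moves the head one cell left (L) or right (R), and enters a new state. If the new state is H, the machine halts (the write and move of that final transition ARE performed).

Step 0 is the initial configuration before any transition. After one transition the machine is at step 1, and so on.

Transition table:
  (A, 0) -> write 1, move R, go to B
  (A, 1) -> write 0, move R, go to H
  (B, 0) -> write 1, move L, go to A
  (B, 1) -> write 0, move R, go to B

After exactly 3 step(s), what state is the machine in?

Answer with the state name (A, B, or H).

Step 1: in state A at pos 0, read 0 -> (A,0)->write 1,move R,goto B. Now: state=B, head=1, tape[-1..2]=0100 (head:   ^)
Step 2: in state B at pos 1, read 0 -> (B,0)->write 1,move L,goto A. Now: state=A, head=0, tape[-1..2]=0110 (head:  ^)
Step 3: in state A at pos 0, read 1 -> (A,1)->write 0,move R,goto H. Now: state=H, head=1, tape[-1..2]=0010 (head:   ^)

Answer: H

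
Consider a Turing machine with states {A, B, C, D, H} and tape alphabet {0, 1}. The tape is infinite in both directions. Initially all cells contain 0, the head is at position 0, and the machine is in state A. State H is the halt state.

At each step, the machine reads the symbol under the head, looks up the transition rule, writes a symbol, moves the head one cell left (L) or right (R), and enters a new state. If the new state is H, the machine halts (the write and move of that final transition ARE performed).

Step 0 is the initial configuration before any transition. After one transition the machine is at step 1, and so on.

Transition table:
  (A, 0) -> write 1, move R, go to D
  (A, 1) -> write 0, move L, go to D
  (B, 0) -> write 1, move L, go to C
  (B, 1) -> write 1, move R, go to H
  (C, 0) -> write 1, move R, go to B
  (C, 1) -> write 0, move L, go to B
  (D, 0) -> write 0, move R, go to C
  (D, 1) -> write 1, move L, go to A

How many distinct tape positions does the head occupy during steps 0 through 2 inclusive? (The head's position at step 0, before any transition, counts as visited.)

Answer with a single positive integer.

Answer: 3

Derivation:
Step 1: in state A at pos 0, read 0 -> (A,0)->write 1,move R,goto D. Now: state=D, head=1, tape[-1..2]=0100 (head:   ^)
Step 2: in state D at pos 1, read 0 -> (D,0)->write 0,move R,goto C. Now: state=C, head=2, tape[-1..3]=01000 (head:    ^)
Head positions at steps 0..2: starting at 0, distinct positions visited = {0, 1, 2} -> 3 position(s)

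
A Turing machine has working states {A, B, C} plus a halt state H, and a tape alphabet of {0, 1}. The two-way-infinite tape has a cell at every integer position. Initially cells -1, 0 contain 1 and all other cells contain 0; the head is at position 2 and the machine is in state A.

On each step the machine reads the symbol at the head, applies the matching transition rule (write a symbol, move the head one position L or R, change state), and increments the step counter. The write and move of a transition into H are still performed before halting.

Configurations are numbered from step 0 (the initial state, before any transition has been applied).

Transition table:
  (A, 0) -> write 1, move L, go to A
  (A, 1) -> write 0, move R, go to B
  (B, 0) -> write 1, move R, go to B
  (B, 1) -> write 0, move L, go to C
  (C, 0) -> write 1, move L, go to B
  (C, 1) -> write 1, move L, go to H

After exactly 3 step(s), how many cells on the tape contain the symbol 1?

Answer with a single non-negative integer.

Step 1: in state A at pos 2, read 0 -> (A,0)->write 1,move L,goto A. Now: state=A, head=1, tape[-2..3]=011010 (head:    ^)
Step 2: in state A at pos 1, read 0 -> (A,0)->write 1,move L,goto A. Now: state=A, head=0, tape[-2..3]=011110 (head:   ^)
Step 3: in state A at pos 0, read 1 -> (A,1)->write 0,move R,goto B. Now: state=B, head=1, tape[-2..3]=010110 (head:    ^)
Cells containing 1 after step 3: {-1, 1, 2} -> 3 cell(s)

Answer: 3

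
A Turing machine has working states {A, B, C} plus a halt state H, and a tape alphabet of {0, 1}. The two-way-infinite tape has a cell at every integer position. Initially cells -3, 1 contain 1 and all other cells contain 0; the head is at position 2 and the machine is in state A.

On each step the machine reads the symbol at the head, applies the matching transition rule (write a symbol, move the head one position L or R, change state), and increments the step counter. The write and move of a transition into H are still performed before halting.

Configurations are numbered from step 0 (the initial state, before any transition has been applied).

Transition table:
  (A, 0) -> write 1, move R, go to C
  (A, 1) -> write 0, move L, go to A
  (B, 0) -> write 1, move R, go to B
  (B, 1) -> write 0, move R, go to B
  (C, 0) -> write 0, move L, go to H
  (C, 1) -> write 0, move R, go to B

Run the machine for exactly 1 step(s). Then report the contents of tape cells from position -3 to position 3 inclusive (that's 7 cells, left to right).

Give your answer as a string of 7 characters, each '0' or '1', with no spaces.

Step 1: in state A at pos 2, read 0 -> (A,0)->write 1,move R,goto C. Now: state=C, head=3, tape[-4..4]=010001100 (head:        ^)

Answer: 1000110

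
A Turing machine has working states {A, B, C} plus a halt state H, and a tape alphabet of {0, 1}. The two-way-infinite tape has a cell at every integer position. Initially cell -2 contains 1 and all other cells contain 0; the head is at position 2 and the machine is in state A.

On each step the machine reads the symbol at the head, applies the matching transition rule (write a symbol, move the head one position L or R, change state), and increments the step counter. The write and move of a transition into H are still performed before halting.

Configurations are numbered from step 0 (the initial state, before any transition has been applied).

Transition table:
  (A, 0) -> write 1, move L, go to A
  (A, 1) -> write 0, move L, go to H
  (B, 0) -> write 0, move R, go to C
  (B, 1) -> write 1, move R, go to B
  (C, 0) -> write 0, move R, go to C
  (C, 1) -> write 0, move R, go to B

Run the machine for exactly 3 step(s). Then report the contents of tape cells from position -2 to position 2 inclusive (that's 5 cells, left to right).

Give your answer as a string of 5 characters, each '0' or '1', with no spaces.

Step 1: in state A at pos 2, read 0 -> (A,0)->write 1,move L,goto A. Now: state=A, head=1, tape[-3..3]=0100010 (head:     ^)
Step 2: in state A at pos 1, read 0 -> (A,0)->write 1,move L,goto A. Now: state=A, head=0, tape[-3..3]=0100110 (head:    ^)
Step 3: in state A at pos 0, read 0 -> (A,0)->write 1,move L,goto A. Now: state=A, head=-1, tape[-3..3]=0101110 (head:   ^)

Answer: 10111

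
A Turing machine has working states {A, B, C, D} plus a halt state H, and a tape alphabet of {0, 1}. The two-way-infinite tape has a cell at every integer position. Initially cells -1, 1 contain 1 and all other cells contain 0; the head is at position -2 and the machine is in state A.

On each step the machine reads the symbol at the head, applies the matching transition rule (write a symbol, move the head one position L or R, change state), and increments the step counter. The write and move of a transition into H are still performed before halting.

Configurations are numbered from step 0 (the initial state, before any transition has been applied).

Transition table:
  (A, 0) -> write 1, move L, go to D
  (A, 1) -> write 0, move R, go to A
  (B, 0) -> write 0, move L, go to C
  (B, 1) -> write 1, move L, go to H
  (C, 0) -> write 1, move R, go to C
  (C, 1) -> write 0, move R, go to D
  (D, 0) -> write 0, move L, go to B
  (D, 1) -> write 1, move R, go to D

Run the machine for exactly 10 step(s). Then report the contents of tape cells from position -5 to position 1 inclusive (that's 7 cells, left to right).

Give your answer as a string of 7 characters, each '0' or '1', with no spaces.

Step 1: in state A at pos -2, read 0 -> (A,0)->write 1,move L,goto D. Now: state=D, head=-3, tape[-4..2]=0011010 (head:  ^)
Step 2: in state D at pos -3, read 0 -> (D,0)->write 0,move L,goto B. Now: state=B, head=-4, tape[-5..2]=00011010 (head:  ^)
Step 3: in state B at pos -4, read 0 -> (B,0)->write 0,move L,goto C. Now: state=C, head=-5, tape[-6..2]=000011010 (head:  ^)
Step 4: in state C at pos -5, read 0 -> (C,0)->write 1,move R,goto C. Now: state=C, head=-4, tape[-6..2]=010011010 (head:   ^)
Step 5: in state C at pos -4, read 0 -> (C,0)->write 1,move R,goto C. Now: state=C, head=-3, tape[-6..2]=011011010 (head:    ^)
Step 6: in state C at pos -3, read 0 -> (C,0)->write 1,move R,goto C. Now: state=C, head=-2, tape[-6..2]=011111010 (head:     ^)
Step 7: in state C at pos -2, read 1 -> (C,1)->write 0,move R,goto D. Now: state=D, head=-1, tape[-6..2]=011101010 (head:      ^)
Step 8: in state D at pos -1, read 1 -> (D,1)->write 1,move R,goto D. Now: state=D, head=0, tape[-6..2]=011101010 (head:       ^)
Step 9: in state D at pos 0, read 0 -> (D,0)->write 0,move L,goto B. Now: state=B, head=-1, tape[-6..2]=011101010 (head:      ^)
Step 10: in state B at pos -1, read 1 -> (B,1)->write 1,move L,goto H. Now: state=H, head=-2, tape[-6..2]=011101010 (head:     ^)

Answer: 1110101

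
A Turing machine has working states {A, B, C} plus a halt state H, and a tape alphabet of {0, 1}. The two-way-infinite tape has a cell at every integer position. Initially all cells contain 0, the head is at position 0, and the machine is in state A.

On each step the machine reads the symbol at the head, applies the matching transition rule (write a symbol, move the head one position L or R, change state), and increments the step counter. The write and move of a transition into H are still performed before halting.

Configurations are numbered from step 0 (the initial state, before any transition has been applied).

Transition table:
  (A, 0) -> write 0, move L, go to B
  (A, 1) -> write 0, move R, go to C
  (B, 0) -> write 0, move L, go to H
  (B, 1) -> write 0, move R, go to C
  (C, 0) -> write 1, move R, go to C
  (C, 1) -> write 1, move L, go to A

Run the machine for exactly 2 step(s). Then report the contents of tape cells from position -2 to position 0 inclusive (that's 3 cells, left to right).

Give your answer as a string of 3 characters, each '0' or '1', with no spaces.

Step 1: in state A at pos 0, read 0 -> (A,0)->write 0,move L,goto B. Now: state=B, head=-1, tape[-2..1]=0000 (head:  ^)
Step 2: in state B at pos -1, read 0 -> (B,0)->write 0,move L,goto H. Now: state=H, head=-2, tape[-3..1]=00000 (head:  ^)

Answer: 000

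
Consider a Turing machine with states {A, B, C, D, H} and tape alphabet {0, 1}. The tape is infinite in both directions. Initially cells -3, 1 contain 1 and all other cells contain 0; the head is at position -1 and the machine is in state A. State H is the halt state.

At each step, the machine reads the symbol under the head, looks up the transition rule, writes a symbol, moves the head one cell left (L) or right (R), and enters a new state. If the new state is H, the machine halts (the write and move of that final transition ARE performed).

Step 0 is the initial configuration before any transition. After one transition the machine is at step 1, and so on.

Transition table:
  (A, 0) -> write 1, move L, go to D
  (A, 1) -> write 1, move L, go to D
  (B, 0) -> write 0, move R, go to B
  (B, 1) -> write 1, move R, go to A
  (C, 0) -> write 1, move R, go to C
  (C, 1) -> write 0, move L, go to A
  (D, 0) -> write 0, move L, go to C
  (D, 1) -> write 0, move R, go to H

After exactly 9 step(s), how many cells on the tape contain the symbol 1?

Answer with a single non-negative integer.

Step 1: in state A at pos -1, read 0 -> (A,0)->write 1,move L,goto D. Now: state=D, head=-2, tape[-4..2]=0101010 (head:   ^)
Step 2: in state D at pos -2, read 0 -> (D,0)->write 0,move L,goto C. Now: state=C, head=-3, tape[-4..2]=0101010 (head:  ^)
Step 3: in state C at pos -3, read 1 -> (C,1)->write 0,move L,goto A. Now: state=A, head=-4, tape[-5..2]=00001010 (head:  ^)
Step 4: in state A at pos -4, read 0 -> (A,0)->write 1,move L,goto D. Now: state=D, head=-5, tape[-6..2]=001001010 (head:  ^)
Step 5: in state D at pos -5, read 0 -> (D,0)->write 0,move L,goto C. Now: state=C, head=-6, tape[-7..2]=0001001010 (head:  ^)
Step 6: in state C at pos -6, read 0 -> (C,0)->write 1,move R,goto C. Now: state=C, head=-5, tape[-7..2]=0101001010 (head:   ^)
Step 7: in state C at pos -5, read 0 -> (C,0)->write 1,move R,goto C. Now: state=C, head=-4, tape[-7..2]=0111001010 (head:    ^)
Step 8: in state C at pos -4, read 1 -> (C,1)->write 0,move L,goto A. Now: state=A, head=-5, tape[-7..2]=0110001010 (head:   ^)
Step 9: in state A at pos -5, read 1 -> (A,1)->write 1,move L,goto D. Now: state=D, head=-6, tape[-7..2]=0110001010 (head:  ^)
Cells containing 1 after step 9: {-6, -5, -1, 1} -> 4 cell(s)

Answer: 4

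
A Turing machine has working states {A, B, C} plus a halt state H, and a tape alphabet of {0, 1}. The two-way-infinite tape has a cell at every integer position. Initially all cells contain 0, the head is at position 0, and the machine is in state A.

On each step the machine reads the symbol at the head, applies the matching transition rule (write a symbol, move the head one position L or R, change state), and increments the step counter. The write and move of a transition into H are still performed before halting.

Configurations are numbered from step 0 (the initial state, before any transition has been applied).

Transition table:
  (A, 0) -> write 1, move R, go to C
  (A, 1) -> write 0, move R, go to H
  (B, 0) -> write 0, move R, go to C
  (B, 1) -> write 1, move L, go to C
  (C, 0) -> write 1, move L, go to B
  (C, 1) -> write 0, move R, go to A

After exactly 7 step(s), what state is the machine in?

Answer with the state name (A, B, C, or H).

Answer: H

Derivation:
Step 1: in state A at pos 0, read 0 -> (A,0)->write 1,move R,goto C. Now: state=C, head=1, tape[-1..2]=0100 (head:   ^)
Step 2: in state C at pos 1, read 0 -> (C,0)->write 1,move L,goto B. Now: state=B, head=0, tape[-1..2]=0110 (head:  ^)
Step 3: in state B at pos 0, read 1 -> (B,1)->write 1,move L,goto C. Now: state=C, head=-1, tape[-2..2]=00110 (head:  ^)
Step 4: in state C at pos -1, read 0 -> (C,0)->write 1,move L,goto B. Now: state=B, head=-2, tape[-3..2]=001110 (head:  ^)
Step 5: in state B at pos -2, read 0 -> (B,0)->write 0,move R,goto C. Now: state=C, head=-1, tape[-3..2]=001110 (head:   ^)
Step 6: in state C at pos -1, read 1 -> (C,1)->write 0,move R,goto A. Now: state=A, head=0, tape[-3..2]=000110 (head:    ^)
Step 7: in state A at pos 0, read 1 -> (A,1)->write 0,move R,goto H. Now: state=H, head=1, tape[-3..2]=000010 (head:     ^)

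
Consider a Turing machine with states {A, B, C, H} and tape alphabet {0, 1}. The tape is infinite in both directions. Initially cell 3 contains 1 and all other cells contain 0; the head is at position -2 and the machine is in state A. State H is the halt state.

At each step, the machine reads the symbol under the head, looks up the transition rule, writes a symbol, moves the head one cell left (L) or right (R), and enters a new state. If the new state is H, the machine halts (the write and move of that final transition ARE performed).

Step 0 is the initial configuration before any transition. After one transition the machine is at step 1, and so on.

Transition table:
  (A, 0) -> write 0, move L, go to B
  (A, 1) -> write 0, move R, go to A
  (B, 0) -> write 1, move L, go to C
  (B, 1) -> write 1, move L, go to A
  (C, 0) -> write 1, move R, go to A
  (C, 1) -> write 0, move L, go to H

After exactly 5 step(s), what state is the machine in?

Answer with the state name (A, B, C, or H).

Answer: B

Derivation:
Step 1: in state A at pos -2, read 0 -> (A,0)->write 0,move L,goto B. Now: state=B, head=-3, tape[-4..4]=000000010 (head:  ^)
Step 2: in state B at pos -3, read 0 -> (B,0)->write 1,move L,goto C. Now: state=C, head=-4, tape[-5..4]=0010000010 (head:  ^)
Step 3: in state C at pos -4, read 0 -> (C,0)->write 1,move R,goto A. Now: state=A, head=-3, tape[-5..4]=0110000010 (head:   ^)
Step 4: in state A at pos -3, read 1 -> (A,1)->write 0,move R,goto A. Now: state=A, head=-2, tape[-5..4]=0100000010 (head:    ^)
Step 5: in state A at pos -2, read 0 -> (A,0)->write 0,move L,goto B. Now: state=B, head=-3, tape[-5..4]=0100000010 (head:   ^)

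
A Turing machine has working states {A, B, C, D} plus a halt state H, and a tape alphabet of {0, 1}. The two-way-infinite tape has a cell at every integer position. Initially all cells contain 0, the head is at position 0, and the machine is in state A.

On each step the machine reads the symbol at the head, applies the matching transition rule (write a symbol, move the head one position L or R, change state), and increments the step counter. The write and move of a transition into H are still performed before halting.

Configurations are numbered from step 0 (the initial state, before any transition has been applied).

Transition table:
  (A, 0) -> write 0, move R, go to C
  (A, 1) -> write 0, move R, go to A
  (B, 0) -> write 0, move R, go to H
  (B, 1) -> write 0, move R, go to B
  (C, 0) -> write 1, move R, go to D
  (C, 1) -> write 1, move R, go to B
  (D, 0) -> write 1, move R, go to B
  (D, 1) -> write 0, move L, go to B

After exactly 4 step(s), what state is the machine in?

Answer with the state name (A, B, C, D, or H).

Answer: H

Derivation:
Step 1: in state A at pos 0, read 0 -> (A,0)->write 0,move R,goto C. Now: state=C, head=1, tape[-1..2]=0000 (head:   ^)
Step 2: in state C at pos 1, read 0 -> (C,0)->write 1,move R,goto D. Now: state=D, head=2, tape[-1..3]=00100 (head:    ^)
Step 3: in state D at pos 2, read 0 -> (D,0)->write 1,move R,goto B. Now: state=B, head=3, tape[-1..4]=001100 (head:     ^)
Step 4: in state B at pos 3, read 0 -> (B,0)->write 0,move R,goto H. Now: state=H, head=4, tape[-1..5]=0011000 (head:      ^)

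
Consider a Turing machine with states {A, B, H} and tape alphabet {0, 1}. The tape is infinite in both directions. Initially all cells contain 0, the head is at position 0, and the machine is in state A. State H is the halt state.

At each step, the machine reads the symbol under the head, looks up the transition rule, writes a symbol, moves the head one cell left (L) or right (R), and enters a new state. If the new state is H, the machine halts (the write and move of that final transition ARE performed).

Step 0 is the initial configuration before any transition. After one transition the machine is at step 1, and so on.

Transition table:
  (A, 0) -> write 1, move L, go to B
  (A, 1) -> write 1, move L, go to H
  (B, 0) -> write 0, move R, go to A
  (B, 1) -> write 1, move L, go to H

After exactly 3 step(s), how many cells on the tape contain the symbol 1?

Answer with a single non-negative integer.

Answer: 1

Derivation:
Step 1: in state A at pos 0, read 0 -> (A,0)->write 1,move L,goto B. Now: state=B, head=-1, tape[-2..1]=0010 (head:  ^)
Step 2: in state B at pos -1, read 0 -> (B,0)->write 0,move R,goto A. Now: state=A, head=0, tape[-2..1]=0010 (head:   ^)
Step 3: in state A at pos 0, read 1 -> (A,1)->write 1,move L,goto H. Now: state=H, head=-1, tape[-2..1]=0010 (head:  ^)
Cells containing 1 after step 3: {0} -> 1 cell(s)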